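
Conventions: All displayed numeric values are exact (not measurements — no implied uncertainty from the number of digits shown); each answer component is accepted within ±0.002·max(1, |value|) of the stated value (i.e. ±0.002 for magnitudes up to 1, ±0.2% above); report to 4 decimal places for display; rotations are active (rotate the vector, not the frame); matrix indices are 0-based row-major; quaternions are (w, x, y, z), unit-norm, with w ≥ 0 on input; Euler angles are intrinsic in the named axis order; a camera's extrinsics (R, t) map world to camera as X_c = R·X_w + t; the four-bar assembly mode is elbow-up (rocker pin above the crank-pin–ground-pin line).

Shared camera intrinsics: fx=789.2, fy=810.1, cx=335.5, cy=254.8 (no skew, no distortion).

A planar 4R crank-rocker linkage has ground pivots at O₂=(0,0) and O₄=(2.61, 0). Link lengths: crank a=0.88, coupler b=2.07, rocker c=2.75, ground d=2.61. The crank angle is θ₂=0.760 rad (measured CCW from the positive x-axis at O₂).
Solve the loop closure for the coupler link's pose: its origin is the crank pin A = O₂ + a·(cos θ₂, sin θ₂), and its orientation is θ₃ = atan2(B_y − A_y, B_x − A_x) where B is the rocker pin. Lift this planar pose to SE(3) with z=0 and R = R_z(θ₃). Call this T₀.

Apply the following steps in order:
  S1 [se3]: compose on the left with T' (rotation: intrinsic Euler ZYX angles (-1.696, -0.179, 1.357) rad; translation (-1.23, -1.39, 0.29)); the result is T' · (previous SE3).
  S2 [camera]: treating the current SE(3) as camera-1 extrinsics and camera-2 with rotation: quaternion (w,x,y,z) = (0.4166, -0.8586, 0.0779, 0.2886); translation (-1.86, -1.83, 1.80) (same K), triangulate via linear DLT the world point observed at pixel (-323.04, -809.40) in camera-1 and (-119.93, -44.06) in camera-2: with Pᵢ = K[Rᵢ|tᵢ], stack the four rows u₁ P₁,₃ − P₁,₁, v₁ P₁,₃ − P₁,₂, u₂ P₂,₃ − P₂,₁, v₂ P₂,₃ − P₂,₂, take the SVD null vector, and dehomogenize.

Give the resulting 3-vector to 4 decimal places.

source (fourbar_fk): coupler pose = R=[0.4015 -0.9159 0.0000; 0.9159 0.4015 0.0000; 0.0000 0.0000 1.0000], t=(0.6379, 0.6063, 0.0000)
after S1 (compose_se3): R=[0.1634 0.2058 -0.9649; -0.2581 0.9528 0.1595; 0.9522 0.2230 0.2088], t=(-1.1676, -1.9242, 0.9865)
after S2 (triangulate): (1.4295, -0.9264, 0.8372)

result = (1.4295, -0.9264, 0.8372)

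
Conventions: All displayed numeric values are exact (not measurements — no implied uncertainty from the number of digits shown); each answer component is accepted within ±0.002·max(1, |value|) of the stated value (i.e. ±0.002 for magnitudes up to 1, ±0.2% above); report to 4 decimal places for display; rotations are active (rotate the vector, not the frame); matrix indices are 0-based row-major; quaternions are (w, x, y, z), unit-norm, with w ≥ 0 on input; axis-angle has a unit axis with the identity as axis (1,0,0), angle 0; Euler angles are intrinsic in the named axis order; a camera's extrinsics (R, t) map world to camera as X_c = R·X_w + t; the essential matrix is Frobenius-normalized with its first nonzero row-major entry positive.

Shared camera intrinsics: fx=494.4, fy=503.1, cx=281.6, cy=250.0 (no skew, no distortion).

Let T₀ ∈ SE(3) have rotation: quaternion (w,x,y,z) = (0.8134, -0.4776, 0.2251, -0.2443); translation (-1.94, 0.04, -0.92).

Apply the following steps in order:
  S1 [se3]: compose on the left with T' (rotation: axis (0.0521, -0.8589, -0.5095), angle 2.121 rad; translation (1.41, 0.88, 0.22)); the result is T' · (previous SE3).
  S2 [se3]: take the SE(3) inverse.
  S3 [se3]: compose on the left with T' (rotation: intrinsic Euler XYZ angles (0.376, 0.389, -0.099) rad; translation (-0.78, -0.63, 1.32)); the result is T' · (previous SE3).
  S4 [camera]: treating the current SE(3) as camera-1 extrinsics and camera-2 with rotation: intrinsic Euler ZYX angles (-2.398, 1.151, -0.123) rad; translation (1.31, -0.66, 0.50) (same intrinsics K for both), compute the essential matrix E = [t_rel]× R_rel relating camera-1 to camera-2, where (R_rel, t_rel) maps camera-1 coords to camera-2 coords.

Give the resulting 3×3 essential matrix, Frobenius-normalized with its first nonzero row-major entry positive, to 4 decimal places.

after S1 (compose_se3): R=[-0.5259 0.7460 -0.4086; -0.8420 -0.3884 0.3745; 0.1207 0.5410 0.8323], t=(3.1418, 1.3065, -0.9761)
after S2 (invert_se3): R=[-0.5259 -0.8420 0.1207; 0.7460 -0.3884 0.5410; -0.4086 0.3745 0.8323], t=(2.8700, -1.3081, 1.6069)
after S3 (compose_se3): R=[-0.5710 -0.6687 0.4763; 0.8150 -0.5314 0.2310; 0.0986 0.5201 0.8484], t=(2.3524, -2.2709, 1.1590)
after S4 (essential): [0.1304 0.0080 -0.6473; 0.2131 0.6713 0.0299; 0.0324 -0.0526 -0.2513]

matrix = [0.1304 0.0080 -0.6473; 0.2131 0.6713 0.0299; 0.0324 -0.0526 -0.2513]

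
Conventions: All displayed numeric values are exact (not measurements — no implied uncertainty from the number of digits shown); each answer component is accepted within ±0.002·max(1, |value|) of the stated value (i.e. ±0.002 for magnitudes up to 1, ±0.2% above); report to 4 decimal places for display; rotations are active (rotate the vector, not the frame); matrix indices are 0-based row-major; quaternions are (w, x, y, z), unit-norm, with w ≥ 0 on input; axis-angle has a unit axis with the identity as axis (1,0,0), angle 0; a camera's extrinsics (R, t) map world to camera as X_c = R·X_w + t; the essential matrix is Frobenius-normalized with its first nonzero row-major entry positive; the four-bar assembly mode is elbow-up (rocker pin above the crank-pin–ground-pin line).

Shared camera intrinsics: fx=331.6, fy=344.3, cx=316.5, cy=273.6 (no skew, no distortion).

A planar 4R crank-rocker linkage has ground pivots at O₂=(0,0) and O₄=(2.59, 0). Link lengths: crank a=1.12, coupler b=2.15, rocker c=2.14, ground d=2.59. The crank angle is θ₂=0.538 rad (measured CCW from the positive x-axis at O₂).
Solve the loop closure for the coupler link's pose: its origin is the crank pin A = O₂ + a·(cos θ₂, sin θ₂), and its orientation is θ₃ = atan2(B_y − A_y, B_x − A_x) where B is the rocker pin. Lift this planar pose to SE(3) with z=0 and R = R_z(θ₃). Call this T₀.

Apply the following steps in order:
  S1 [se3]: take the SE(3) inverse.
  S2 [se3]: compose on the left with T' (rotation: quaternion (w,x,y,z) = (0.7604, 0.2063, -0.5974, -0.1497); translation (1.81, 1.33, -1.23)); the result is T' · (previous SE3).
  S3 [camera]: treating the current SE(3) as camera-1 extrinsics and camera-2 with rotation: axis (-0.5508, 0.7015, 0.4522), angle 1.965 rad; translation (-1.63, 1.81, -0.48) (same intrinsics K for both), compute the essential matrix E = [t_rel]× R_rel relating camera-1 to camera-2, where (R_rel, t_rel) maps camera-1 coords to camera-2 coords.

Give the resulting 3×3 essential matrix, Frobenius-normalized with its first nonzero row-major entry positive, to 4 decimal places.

source (fourbar_fk): coupler pose = R=[0.6877 -0.7260 0.0000; 0.7260 0.6877 0.0000; 0.0000 0.0000 1.0000], t=(0.9618, 0.5739, 0.0000)
after S1 (invert_se3): R=[0.6877 0.7260 0.0000; -0.7260 0.6877 -0.0000; 0.0000 0.0000 1.0000], t=(-1.0781, 0.3035, 0.0000)
after S2 (compose_se3): R=[0.1797 0.1623 -0.9702; -0.9577 0.2542 -0.1349; 0.2247 0.9534 0.2012], t=(1.5440, 2.1052, -1.9933)
after S3 (essential): [0.3990 -0.5224 -0.0127; -0.1499 -0.3710 -0.2492; -0.4652 -0.1516 -0.3257]

matrix = [0.3990 -0.5224 -0.0127; -0.1499 -0.3710 -0.2492; -0.4652 -0.1516 -0.3257]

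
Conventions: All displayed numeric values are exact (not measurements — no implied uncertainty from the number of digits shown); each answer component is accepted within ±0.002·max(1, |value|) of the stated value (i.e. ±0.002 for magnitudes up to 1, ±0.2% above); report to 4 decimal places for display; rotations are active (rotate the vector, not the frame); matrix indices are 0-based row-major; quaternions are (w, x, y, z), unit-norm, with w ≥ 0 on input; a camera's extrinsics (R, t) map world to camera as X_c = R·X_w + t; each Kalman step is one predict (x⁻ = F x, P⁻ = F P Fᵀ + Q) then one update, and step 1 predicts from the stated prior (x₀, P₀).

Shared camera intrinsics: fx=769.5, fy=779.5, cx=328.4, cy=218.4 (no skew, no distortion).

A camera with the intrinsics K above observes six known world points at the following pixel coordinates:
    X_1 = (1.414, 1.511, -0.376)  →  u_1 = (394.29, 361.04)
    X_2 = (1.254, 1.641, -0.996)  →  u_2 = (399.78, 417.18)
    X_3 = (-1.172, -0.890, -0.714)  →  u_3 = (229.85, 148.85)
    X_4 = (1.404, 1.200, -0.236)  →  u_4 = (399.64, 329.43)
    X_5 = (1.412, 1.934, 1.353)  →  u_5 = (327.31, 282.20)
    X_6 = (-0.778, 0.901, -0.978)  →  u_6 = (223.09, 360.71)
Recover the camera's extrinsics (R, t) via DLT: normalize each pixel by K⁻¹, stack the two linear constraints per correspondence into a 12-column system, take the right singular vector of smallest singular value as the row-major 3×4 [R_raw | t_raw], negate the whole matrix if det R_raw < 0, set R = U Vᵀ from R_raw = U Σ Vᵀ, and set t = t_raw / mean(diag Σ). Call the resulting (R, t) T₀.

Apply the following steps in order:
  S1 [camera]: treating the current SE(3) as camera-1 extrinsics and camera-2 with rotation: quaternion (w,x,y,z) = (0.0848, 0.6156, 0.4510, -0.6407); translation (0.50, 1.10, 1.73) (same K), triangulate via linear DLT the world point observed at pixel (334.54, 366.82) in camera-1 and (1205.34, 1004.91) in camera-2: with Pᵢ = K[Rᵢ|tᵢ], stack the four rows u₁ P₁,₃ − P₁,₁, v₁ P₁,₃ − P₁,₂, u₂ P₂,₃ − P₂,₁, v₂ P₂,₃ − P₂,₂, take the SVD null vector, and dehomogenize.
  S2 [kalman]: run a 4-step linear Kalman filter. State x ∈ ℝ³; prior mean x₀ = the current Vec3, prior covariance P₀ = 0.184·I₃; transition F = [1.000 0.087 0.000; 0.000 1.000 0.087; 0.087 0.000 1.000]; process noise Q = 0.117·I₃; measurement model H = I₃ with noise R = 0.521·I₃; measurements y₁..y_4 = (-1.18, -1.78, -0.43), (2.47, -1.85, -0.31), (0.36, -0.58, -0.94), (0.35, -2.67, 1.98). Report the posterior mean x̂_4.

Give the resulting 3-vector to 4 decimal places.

source (pnp_recover): camera pose = R=[0.8854 -0.3357 -0.3215; 0.0876 0.7999 -0.5937; 0.4565 0.4975 0.7376], t=(-0.1801, -0.0901, 6.8913)
after S1 (triangulate): (0.0307, 0.6379, -1.2972)
after S2 (kf_track): (0.4123, -1.5049, 0.2437)

result = (0.4123, -1.5049, 0.2437)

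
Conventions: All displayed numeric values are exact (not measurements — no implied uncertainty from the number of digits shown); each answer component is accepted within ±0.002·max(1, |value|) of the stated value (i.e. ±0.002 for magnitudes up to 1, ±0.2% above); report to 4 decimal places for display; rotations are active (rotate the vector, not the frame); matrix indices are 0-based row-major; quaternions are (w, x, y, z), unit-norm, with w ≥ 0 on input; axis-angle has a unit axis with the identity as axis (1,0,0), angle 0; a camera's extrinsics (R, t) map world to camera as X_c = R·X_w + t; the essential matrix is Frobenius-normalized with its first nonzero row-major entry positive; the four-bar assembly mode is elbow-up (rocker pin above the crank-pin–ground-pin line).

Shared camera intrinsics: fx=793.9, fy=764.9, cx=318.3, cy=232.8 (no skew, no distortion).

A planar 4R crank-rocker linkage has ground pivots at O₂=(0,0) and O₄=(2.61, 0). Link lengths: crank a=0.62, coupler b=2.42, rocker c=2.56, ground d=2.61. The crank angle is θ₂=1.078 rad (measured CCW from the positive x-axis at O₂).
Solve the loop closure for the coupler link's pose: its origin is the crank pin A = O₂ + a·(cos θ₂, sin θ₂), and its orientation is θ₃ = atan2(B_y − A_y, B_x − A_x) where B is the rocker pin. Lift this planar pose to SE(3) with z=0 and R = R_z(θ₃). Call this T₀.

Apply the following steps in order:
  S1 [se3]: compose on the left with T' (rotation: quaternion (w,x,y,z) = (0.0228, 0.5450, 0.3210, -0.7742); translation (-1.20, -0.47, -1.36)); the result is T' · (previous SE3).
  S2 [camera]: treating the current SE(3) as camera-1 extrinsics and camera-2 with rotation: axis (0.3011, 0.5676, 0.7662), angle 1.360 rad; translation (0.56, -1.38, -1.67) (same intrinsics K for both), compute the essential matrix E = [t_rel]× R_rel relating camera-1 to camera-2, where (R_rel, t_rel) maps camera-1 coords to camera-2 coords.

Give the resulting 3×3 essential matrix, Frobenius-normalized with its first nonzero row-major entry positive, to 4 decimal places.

source (fourbar_fk): coupler pose = R=[0.6268 -0.7792 0.0000; 0.7792 0.6268 0.0000; 0.0000 0.0000 1.0000], t=(0.2933, 0.5462, 0.0000)
after S1 (compose_se3): R=[0.0464 0.5569 -0.8293; -0.4206 -0.7421 -0.5219; -0.9061 0.3730 0.1998], t=(-1.1084, -0.8108, -1.8698)
after S2 (essential): [0.1986 0.2308 -0.5879; 0.1744 -0.1544 0.2582; -0.6432 0.1551 -0.0535]

matrix = [0.1986 0.2308 -0.5879; 0.1744 -0.1544 0.2582; -0.6432 0.1551 -0.0535]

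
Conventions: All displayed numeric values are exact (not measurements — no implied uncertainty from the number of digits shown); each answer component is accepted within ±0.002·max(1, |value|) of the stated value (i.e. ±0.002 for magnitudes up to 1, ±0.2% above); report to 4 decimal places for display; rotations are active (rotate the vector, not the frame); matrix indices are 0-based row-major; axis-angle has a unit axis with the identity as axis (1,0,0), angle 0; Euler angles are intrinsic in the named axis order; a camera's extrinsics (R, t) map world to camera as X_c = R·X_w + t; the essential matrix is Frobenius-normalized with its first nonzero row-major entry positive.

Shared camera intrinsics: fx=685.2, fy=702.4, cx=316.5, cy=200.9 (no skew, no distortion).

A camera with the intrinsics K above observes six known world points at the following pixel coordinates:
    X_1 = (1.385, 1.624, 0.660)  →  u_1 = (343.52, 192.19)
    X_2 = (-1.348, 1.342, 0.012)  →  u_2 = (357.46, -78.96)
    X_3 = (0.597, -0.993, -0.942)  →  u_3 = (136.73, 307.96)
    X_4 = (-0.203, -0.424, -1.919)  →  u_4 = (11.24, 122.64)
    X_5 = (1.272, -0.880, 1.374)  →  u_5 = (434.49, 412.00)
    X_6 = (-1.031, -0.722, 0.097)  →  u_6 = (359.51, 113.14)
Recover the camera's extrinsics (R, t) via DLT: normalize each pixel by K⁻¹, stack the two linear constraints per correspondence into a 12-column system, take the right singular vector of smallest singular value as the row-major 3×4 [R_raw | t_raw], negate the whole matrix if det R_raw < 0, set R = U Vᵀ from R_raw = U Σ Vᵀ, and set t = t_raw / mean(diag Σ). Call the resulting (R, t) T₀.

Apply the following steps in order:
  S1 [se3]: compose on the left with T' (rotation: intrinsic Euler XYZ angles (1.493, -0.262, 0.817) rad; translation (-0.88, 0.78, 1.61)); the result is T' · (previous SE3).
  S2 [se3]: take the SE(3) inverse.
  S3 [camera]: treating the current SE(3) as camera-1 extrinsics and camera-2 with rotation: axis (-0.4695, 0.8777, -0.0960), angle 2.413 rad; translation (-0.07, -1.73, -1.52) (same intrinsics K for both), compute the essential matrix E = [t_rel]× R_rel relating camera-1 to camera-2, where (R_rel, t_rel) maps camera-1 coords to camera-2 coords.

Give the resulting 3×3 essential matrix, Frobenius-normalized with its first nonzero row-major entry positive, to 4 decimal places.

matrix = [0.1149 0.1531 -0.2473; 0.2111 0.3281 -0.5001; -0.5554 0.4353 0.0434]

source (pnp_recover): camera pose = R=[-0.2427 0.0368 0.9694; 0.7359 -0.6441 0.2087; 0.6321 0.7640 0.1293], t=(-0.0800, -0.1999, 4.9792)
after S1 (compose_se3): R=[-0.8424 0.2800 0.4604; -0.4019 -0.8957 -0.1905; 0.3590 -0.3455 0.8671], t=(-2.0817, -4.0534, 1.7910)
after S2 (invert_se3): R=[-0.8424 -0.4019 0.3590; 0.2800 -0.8957 -0.3455; 0.4604 -0.1905 0.8671], t=(-4.0255, -2.4288, -1.3667)
after S3 (essential): [0.1149 0.1531 -0.2473; 0.2111 0.3281 -0.5001; -0.5554 0.4353 0.0434]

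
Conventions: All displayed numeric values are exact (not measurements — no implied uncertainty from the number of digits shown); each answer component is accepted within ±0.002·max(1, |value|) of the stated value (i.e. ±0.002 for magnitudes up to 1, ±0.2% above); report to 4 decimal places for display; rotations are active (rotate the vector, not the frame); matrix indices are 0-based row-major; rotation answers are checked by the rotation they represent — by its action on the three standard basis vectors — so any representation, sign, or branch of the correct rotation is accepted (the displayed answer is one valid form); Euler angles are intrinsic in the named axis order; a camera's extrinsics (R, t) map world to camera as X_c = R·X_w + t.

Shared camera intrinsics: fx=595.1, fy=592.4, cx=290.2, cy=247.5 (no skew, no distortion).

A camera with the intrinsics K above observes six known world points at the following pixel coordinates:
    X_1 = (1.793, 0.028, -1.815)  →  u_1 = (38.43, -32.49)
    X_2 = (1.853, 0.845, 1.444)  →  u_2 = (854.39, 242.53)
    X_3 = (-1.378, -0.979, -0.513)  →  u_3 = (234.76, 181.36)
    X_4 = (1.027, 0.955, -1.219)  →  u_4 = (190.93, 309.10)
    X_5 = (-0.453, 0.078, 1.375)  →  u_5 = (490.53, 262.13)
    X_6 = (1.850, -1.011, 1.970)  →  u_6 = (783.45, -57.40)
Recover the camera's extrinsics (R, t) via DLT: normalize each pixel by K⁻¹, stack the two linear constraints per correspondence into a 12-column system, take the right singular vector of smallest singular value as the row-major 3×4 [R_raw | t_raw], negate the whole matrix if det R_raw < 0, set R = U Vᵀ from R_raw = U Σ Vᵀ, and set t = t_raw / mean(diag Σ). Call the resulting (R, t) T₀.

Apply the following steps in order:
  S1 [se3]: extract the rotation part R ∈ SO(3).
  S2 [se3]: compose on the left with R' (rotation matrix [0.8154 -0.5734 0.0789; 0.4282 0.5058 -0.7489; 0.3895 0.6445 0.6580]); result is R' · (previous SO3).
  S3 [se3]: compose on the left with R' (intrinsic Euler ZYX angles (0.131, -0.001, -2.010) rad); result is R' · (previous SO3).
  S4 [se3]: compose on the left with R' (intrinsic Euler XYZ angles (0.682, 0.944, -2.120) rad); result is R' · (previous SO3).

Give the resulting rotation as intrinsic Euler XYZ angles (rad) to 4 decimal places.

rotation (euler_xyz) = (2.6141, -0.3252, 2.5013)

source (pnp_recover): camera pose = R=[0.2769 0.0591 0.9591; -0.3705 0.9275 0.0498; -0.8866 -0.3692 0.2788], t=(0.4200, -0.1900, 4.0500)
after S1 (rot_of_se3): [0.2769 0.0591 0.9591; -0.3705 0.9275 0.0498; -0.8866 -0.3692 0.2788]
after S2 (compose_so3): [0.3683 -0.5128 0.7755; 0.5951 0.7709 0.2271; -0.7143 0.3779 0.5891]
after S3 (compose_so3): [0.4829 -0.5094 0.7123; -0.8437 -0.0528 0.5342; -0.2345 -0.8589 -0.4553]
after S4 (compose_so3): [-0.7599 -0.5661 -0.3195; -0.3872 0.7890 -0.4770; 0.5221 -0.2387 -0.8188]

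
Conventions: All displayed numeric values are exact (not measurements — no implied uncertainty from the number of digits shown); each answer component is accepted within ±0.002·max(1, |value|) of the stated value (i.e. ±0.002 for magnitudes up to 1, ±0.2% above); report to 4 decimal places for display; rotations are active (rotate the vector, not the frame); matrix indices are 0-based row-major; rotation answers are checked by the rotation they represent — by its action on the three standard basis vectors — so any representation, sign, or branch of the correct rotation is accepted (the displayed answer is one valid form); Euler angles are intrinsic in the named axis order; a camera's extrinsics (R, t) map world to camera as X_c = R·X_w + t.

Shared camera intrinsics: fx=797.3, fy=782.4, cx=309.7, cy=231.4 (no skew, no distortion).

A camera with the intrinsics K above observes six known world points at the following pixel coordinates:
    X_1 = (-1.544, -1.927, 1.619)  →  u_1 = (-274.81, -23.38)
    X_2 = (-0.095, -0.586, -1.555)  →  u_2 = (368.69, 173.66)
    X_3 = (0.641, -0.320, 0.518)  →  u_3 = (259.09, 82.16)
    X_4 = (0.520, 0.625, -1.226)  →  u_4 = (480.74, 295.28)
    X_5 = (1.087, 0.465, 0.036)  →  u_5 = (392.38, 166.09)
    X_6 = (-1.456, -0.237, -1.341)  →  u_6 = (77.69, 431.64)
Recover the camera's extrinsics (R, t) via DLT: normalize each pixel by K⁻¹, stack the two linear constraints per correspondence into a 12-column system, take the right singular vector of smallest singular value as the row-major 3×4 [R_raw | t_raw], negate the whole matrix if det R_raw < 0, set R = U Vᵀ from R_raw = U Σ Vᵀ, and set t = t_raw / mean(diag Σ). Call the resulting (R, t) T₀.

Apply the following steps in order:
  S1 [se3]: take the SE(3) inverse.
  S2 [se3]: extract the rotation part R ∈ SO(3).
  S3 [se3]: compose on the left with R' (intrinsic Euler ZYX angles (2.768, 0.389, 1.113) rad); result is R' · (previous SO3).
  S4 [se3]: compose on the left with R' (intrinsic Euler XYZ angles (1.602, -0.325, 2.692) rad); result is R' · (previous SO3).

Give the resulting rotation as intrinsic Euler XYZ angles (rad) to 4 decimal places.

rotation (euler_xyz) = (2.5296, -0.1006, -0.0018)

source (pnp_recover): camera pose = R=[0.7596 0.3125 -0.5704; -0.5324 0.8025 -0.2694; 0.3735 0.5083 0.7759], t=(-0.4099, -0.2200, 4.5394)
after S1 (invert_se3): R=[0.7596 -0.5324 0.3735; 0.3125 0.8025 0.5083; -0.5704 -0.2694 0.7759], t=(-1.5014, -2.0028, -3.8153)
after S2 (rot_of_se3): [0.7596 -0.5324 0.3735; 0.3125 0.8025 0.5083; -0.5704 -0.2694 0.7759]
after S3 (compose_so3): [-0.9015 0.0289 -0.4319; -0.3445 -0.6518 0.6756; -0.2620 0.7578 0.5976]
after S4 (compose_so3): [0.9949 0.0018 -0.1005; -0.0562 -0.8186 -0.5716; -0.0833 0.5743 -0.8144]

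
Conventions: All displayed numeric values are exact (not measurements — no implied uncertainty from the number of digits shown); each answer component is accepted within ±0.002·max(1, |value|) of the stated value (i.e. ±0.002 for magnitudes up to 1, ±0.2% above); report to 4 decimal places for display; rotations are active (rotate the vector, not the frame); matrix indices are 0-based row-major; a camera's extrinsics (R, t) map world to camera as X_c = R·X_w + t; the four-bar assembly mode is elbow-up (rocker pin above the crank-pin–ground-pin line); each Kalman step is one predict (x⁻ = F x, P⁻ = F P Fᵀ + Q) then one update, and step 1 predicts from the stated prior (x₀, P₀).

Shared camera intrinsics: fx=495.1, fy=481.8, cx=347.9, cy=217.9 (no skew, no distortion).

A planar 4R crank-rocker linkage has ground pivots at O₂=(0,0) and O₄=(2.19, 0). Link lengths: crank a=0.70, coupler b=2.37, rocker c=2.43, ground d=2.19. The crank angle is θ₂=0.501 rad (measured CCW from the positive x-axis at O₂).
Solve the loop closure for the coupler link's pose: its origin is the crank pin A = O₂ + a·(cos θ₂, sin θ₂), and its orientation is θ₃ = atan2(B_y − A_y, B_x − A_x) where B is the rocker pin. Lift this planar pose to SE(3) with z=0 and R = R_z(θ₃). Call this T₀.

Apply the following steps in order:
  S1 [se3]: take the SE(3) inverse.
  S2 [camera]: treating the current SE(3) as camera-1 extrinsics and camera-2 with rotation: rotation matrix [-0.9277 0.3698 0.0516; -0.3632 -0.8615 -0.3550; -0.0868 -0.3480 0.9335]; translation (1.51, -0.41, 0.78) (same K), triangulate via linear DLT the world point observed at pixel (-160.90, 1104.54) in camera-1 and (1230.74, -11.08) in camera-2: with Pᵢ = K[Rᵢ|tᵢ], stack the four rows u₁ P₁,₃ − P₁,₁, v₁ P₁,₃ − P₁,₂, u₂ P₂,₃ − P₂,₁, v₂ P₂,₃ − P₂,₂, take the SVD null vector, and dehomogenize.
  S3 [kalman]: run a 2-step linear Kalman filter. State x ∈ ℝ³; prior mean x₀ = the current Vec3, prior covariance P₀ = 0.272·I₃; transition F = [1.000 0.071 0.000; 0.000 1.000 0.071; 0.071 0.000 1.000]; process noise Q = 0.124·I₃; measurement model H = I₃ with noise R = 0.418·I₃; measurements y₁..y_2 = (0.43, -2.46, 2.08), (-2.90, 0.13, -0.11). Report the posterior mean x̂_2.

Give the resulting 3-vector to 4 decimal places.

result = (-1.4432, -0.4876, 0.6560)

source (fourbar_fk): coupler pose = R=[0.4945 -0.8692 0.0000; 0.8692 0.4945 0.0000; 0.0000 0.0000 1.0000], t=(0.6140, 0.3362, 0.0000)
after S1 (invert_se3): R=[0.4945 0.8692 0.0000; -0.8692 0.4945 -0.0000; 0.0000 0.0000 1.0000], t=(-0.5958, 0.3674, 0.0000)
after S2 (triangulate): (-0.8298, 0.3477, 0.6850)
after S3 (kf_track): (-1.4432, -0.4876, 0.6560)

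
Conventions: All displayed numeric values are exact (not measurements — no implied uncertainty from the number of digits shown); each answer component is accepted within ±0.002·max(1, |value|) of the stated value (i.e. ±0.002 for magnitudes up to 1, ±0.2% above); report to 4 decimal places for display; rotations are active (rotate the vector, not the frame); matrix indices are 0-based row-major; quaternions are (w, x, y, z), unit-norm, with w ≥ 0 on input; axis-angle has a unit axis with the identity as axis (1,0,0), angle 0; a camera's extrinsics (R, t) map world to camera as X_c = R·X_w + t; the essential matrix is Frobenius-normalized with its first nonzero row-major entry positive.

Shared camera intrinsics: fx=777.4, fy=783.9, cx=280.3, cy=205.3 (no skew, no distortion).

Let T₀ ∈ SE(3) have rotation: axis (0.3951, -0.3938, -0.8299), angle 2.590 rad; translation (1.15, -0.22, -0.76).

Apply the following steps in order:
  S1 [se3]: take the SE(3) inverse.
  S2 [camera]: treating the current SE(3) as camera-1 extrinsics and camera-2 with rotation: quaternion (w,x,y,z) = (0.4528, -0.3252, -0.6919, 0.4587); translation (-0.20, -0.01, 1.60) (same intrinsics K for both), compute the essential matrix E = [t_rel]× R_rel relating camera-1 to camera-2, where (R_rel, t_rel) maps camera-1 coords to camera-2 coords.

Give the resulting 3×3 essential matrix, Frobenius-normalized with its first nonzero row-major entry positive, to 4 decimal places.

matrix = [0.5656 0.3637 0.2180; 0.3435 -0.5290 -0.0327; -0.1877 0.2568 0.0108]

after S1 (invert_se3): R=[-0.5626 -0.7231 -0.4008; 0.1469 -0.5645 0.8123; -0.8136 0.3981 0.4238], t=(0.1833, 0.3242, 1.3453)
after S2 (essential): [0.5656 0.3637 0.2180; 0.3435 -0.5290 -0.0327; -0.1877 0.2568 0.0108]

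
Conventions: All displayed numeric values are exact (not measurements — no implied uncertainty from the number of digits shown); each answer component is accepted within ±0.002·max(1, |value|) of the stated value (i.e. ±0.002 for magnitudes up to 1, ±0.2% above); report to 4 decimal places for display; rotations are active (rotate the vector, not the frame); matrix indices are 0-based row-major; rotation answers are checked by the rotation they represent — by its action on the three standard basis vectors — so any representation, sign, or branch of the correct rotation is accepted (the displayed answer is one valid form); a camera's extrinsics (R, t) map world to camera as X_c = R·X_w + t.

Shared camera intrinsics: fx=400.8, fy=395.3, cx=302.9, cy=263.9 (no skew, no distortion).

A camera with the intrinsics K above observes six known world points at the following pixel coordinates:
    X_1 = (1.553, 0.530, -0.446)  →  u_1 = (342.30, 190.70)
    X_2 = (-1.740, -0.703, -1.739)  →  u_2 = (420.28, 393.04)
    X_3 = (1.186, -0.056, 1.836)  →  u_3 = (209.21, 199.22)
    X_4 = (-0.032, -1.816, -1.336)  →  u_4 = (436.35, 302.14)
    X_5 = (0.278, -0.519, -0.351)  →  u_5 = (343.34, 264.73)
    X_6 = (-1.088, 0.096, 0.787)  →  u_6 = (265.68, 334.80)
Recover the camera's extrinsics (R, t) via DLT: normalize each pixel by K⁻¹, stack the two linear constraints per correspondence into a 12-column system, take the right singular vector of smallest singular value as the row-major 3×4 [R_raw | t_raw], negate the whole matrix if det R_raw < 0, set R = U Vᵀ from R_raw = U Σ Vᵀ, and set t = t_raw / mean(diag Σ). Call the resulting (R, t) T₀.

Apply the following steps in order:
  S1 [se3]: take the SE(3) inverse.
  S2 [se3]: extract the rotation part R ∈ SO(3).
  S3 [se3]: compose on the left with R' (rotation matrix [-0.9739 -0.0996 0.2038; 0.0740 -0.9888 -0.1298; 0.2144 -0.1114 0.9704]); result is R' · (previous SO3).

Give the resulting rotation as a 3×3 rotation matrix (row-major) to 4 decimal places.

source (pnp_recover): camera pose = R=[0.0682 -0.1007 -0.9926; -0.9938 -0.0944 -0.0587; -0.0878 0.9904 -0.1065], t=(0.2200, 0.2199, 6.8396)
after S1 (invert_se3): R=[0.0682 -0.9938 -0.0878; -0.1007 -0.0944 0.9904; -0.9926 -0.0587 -0.1065], t=(0.8042, -6.7311, 0.9599)
after S2 (rot_of_se3): [0.0682 -0.9938 -0.0878; -0.1007 -0.0944 0.9904; -0.9926 -0.0587 -0.1065]
after S3 (compose_so3): [-0.2586 0.9653 -0.0348; 0.2335 0.0275 -0.9720; -0.9373 -0.2595 -0.2325]

rotation (matrix) = ((-0.2586, 0.9653, -0.0348), (0.2335, 0.0275, -0.9720), (-0.9373, -0.2595, -0.2325))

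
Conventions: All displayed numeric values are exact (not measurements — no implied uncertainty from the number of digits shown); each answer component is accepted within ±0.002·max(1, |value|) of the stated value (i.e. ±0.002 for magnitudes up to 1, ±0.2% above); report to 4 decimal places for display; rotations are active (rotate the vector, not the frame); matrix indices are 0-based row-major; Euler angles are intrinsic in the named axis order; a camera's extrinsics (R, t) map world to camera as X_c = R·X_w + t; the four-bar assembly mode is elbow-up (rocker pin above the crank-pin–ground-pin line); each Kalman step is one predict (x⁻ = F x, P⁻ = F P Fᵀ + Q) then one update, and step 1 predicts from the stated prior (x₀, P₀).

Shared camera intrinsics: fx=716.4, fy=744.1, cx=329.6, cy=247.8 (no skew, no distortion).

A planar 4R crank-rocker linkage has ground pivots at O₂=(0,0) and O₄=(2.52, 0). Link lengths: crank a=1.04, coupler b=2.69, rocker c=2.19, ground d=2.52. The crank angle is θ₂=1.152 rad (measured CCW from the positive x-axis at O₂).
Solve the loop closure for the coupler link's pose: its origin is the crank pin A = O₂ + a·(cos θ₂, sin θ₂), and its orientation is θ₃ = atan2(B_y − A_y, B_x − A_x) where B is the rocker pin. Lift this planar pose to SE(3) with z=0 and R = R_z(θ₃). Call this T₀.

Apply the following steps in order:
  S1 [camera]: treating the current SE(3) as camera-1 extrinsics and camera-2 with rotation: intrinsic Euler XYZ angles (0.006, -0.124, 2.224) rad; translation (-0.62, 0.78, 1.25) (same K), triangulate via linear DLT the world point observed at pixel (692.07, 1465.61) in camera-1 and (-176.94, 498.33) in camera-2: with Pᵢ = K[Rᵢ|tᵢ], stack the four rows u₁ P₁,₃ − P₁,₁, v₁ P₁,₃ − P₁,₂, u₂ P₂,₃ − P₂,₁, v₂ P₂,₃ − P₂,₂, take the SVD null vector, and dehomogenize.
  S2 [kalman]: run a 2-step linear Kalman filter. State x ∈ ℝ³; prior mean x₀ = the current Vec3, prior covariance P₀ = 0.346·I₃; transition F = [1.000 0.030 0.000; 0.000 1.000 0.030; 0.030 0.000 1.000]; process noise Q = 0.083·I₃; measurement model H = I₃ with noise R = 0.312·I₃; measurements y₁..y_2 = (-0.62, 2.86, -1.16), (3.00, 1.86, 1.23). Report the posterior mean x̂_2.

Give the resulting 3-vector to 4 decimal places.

result = (1.3334, 1.9260, 0.4697)

source (fourbar_fk): coupler pose = R=[0.8914 -0.4532 0.0000; 0.4532 0.8914 0.0000; 0.0000 0.0000 1.0000], t=(0.4229, 0.9501, 0.0000)
after S1 (triangulate): (0.4765, 0.6685, 1.0766)
after S2 (kf_track): (1.3334, 1.9260, 0.4697)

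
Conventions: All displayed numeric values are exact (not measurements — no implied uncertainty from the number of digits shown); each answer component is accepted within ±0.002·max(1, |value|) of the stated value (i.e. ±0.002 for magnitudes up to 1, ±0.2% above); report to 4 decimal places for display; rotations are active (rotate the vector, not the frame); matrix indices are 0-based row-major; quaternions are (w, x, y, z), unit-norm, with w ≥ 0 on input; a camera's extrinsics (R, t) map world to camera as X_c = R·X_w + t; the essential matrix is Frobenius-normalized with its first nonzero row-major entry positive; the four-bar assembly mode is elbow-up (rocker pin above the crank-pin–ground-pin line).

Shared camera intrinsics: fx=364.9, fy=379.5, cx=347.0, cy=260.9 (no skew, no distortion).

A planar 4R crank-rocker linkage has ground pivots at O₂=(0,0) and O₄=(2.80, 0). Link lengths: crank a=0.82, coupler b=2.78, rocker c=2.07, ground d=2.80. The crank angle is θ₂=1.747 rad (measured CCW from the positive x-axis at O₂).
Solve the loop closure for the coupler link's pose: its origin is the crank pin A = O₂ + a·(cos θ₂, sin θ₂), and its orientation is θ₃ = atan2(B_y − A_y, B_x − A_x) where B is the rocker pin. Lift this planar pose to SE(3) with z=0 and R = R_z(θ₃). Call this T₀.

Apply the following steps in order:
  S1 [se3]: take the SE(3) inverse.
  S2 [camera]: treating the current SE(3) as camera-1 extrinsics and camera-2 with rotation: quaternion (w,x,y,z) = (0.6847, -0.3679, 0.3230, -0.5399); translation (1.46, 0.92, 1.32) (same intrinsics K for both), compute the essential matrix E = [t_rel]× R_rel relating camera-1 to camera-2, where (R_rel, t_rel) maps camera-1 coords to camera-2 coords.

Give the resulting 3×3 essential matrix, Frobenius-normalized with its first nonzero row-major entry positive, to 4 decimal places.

matrix = [0.0103 -0.3849 0.1601; 0.3166 0.4982 -0.1306; -0.6144 0.1868 -0.2194]

source (fourbar_fk): coupler pose = R=[0.8995 -0.4369 0.0000; 0.4369 0.8995 0.0000; 0.0000 0.0000 1.0000], t=(-0.1437, 0.8073, 0.0000)
after S1 (invert_se3): R=[0.8995 0.4369 0.0000; -0.4369 0.8995 0.0000; 0.0000 0.0000 1.0000], t=(-0.2235, -0.7890, 0.0000)
after S2 (essential): [0.0103 -0.3849 0.1601; 0.3166 0.4982 -0.1306; -0.6144 0.1868 -0.2194]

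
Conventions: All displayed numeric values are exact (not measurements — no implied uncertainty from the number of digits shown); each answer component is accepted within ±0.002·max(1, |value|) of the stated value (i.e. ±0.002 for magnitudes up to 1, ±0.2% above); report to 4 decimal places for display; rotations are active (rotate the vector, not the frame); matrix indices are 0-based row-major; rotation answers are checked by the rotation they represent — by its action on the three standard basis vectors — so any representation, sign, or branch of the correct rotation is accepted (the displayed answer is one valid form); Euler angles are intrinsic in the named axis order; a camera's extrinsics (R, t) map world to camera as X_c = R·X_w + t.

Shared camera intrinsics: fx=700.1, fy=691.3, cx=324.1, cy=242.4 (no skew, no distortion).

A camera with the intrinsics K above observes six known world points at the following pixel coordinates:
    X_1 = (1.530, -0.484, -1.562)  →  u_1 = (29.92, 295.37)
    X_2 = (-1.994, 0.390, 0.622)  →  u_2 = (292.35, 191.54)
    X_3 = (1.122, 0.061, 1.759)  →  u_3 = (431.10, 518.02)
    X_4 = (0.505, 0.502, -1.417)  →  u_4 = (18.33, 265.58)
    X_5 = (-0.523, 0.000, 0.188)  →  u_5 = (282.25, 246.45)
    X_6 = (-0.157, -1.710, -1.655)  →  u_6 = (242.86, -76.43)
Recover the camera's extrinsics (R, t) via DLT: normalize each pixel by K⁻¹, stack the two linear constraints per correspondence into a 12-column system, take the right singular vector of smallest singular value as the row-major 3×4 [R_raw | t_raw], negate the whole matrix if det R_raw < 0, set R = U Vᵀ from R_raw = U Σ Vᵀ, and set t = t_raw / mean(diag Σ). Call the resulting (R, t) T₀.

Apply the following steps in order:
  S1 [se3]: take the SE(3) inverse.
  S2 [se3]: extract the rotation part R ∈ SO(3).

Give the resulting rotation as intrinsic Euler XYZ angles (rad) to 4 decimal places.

source (pnp_recover): camera pose = R=[0.0123 -0.7098 0.7043; 0.6634 0.5328 0.5254; -0.7481 0.4608 0.4774], t=(-0.4500, 0.2800, 4.9400)
after S1 (invert_se3): R=[0.0123 0.6634 -0.7481; -0.7098 0.5328 0.4608; 0.7043 0.5254 0.4774], t=(3.5156, -2.7449, -2.1887)
after S2 (rot_of_se3): [0.0123 0.6634 -0.7481; -0.7098 0.5328 0.4608; 0.7043 0.5254 0.4774]

rotation (euler_xyz) = (-0.7677, -0.8453, -1.5523)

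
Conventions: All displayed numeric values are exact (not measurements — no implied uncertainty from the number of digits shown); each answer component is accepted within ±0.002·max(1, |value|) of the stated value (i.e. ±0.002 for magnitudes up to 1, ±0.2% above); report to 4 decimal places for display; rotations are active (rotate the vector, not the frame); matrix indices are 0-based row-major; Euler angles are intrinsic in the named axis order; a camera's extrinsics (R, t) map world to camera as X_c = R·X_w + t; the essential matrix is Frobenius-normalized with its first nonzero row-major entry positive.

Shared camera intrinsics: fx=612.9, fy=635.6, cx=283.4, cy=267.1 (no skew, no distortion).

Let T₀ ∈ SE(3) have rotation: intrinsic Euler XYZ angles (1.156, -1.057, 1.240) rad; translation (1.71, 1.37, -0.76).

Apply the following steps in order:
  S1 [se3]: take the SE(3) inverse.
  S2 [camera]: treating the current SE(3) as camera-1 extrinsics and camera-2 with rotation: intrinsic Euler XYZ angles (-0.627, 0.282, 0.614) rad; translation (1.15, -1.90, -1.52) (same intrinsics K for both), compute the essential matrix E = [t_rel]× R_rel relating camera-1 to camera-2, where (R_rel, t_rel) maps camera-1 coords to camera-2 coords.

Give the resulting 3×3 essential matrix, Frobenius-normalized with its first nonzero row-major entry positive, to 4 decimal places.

matrix = [0.3600 0.3271 -0.4312; -0.3871 0.5761 0.0285; 0.2378 0.0234 -0.1944]

after S1 (invert_se3): R=[0.1596 0.1223 0.9796; -0.4648 0.8847 -0.0347; -0.8709 -0.4498 0.1981], t=(0.3040, -0.4435, 2.2560)
after S2 (essential): [0.3600 0.3271 -0.4312; -0.3871 0.5761 0.0285; 0.2378 0.0234 -0.1944]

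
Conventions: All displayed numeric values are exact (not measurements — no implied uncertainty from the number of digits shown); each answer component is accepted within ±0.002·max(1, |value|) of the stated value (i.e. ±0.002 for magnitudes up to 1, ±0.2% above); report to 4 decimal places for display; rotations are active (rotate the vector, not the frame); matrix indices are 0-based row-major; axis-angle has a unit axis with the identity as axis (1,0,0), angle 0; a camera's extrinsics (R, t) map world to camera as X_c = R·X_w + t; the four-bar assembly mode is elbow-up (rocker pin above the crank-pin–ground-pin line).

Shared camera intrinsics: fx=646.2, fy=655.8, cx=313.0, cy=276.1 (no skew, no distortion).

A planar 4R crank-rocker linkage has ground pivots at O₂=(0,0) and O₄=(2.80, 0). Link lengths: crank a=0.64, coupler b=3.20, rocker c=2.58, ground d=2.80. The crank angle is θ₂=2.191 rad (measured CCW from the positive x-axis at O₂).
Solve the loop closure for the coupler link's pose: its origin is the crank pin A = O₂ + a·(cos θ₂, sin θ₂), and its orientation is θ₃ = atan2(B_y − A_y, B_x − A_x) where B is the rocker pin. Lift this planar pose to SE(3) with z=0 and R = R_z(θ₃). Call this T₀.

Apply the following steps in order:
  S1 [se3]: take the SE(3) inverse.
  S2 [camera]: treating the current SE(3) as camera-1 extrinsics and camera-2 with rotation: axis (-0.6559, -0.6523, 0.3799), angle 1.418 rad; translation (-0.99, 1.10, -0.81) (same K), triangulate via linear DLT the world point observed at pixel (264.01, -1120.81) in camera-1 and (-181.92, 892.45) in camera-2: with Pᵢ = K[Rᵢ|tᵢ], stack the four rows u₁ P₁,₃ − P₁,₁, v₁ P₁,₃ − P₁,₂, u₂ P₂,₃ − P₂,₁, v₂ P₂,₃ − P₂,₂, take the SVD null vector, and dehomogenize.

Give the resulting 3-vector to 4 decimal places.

source (fourbar_fk): coupler pose = R=[0.7868 -0.6172 0.0000; 0.6172 0.7868 0.0000; 0.0000 0.0000 1.0000], t=(-0.3720, 0.5208, 0.0000)
after S1 (invert_se3): R=[0.7868 0.6172 0.0000; -0.6172 0.7868 0.0000; 0.0000 0.0000 1.0000], t=(-0.0287, -0.6394, 0.0000)
after S2 (triangulate): (1.4418, -1.9692, 1.4453)

result = (1.4418, -1.9692, 1.4453)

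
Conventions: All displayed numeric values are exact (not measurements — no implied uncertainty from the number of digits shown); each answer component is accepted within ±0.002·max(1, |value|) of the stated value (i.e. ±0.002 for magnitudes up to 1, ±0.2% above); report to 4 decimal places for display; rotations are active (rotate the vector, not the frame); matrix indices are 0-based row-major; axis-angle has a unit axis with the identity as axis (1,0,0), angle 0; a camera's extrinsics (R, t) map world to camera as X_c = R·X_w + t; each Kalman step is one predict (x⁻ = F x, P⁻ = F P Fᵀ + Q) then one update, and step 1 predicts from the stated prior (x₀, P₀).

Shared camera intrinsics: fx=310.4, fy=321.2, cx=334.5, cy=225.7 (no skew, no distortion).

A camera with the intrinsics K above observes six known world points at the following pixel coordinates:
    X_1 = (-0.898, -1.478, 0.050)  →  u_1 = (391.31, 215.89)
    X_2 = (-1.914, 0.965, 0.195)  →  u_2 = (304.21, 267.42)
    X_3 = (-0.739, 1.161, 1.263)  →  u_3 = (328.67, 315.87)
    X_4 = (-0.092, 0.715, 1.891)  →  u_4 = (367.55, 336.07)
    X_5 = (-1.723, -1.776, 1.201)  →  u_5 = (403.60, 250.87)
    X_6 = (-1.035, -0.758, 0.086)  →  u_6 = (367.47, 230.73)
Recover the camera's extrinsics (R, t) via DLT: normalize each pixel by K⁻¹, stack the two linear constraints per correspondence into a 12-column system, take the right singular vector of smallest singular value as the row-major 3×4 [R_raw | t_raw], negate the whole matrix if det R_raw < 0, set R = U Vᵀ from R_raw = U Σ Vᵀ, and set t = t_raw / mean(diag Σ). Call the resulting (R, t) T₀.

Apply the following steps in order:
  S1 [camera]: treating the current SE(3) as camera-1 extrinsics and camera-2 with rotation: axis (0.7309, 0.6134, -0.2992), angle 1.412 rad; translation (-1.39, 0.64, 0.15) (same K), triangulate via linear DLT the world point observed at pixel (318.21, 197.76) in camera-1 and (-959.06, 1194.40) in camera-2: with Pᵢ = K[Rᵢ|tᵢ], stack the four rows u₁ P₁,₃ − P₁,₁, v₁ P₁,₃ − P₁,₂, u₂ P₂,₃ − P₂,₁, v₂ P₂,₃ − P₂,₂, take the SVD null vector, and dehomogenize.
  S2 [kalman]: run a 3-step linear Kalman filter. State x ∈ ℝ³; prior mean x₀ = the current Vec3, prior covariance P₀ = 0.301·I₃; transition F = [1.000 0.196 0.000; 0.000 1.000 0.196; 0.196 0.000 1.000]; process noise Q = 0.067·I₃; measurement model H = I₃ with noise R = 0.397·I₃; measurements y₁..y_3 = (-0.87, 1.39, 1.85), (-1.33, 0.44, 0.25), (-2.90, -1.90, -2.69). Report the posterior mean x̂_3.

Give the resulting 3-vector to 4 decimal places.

source (pnp_recover): camera pose = R=[0.2976 -0.8380 0.4573; -0.0824 0.4547 0.8868; -0.9511 -0.3016 0.0663], t=(0.4813, 0.3102, 6.7614)
after S1 (triangulate): (-0.7970, 0.0995, -1.2016)
after S2 (kf_track): (-1.7792, -0.5385, -1.2492)

result = (-1.7792, -0.5385, -1.2492)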